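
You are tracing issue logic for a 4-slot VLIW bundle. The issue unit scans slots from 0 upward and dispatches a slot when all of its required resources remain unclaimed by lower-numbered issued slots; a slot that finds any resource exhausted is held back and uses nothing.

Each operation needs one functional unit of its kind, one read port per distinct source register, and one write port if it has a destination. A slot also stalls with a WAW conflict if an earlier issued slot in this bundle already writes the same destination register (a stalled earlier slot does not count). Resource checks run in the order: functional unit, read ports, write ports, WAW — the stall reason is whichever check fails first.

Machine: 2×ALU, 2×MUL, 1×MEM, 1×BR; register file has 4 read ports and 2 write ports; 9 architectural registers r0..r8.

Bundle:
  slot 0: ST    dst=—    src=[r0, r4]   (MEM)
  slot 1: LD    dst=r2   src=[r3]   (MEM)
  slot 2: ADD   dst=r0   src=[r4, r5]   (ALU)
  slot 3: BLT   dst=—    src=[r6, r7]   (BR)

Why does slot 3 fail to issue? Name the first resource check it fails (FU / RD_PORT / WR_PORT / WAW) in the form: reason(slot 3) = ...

  0. MEM ⇒ go  {2A/2Mu/0Ld/1B | 2r 2w}
  1. MEM→r2 ⇒ no(FU)  {2A/2Mu/0Ld/1B | 2r 2w}
  2. ALU→r0 ⇒ go  {1A/2Mu/0Ld/1B | 0r 1w}
  3. BR ⇒ no(RD_PORT)  {1A/2Mu/0Ld/1B | 0r 1w}

reason(slot 3) = RD_PORT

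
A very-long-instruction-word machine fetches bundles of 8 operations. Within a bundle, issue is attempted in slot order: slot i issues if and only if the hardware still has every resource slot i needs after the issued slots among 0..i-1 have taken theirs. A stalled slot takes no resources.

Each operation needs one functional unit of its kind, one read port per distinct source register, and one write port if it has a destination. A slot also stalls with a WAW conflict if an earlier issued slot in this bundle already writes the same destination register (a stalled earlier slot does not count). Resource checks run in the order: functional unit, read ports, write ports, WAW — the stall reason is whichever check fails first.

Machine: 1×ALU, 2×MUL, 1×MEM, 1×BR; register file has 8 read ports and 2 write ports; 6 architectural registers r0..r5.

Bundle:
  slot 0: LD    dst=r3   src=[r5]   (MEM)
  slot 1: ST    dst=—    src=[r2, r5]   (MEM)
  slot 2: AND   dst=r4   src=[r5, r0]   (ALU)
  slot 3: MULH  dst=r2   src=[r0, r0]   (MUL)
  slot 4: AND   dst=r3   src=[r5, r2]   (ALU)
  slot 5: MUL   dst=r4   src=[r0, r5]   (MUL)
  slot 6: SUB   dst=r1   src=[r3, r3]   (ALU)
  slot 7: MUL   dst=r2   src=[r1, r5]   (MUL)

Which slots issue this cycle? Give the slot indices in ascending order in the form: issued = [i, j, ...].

issued = [0, 2]

#0 MEM src=r5 dispatched  <A:1 Mu:2 Ld:0 B:1 rd:7 wr:1>
#1 MEM src=r2,r5 held:FU  <A:1 Mu:2 Ld:0 B:1 rd:7 wr:1>
#2 ALU src=r5,r0 dispatched  <A:0 Mu:2 Ld:0 B:1 rd:5 wr:0>
#3 MUL src=r0,r0 held:WR_PORT  <A:0 Mu:2 Ld:0 B:1 rd:5 wr:0>
#4 ALU src=r5,r2 held:FU  <A:0 Mu:2 Ld:0 B:1 rd:5 wr:0>
#5 MUL src=r0,r5 held:WR_PORT  <A:0 Mu:2 Ld:0 B:1 rd:5 wr:0>
#6 ALU src=r3,r3 held:FU  <A:0 Mu:2 Ld:0 B:1 rd:5 wr:0>
#7 MUL src=r1,r5 held:WR_PORT  <A:0 Mu:2 Ld:0 B:1 rd:5 wr:0>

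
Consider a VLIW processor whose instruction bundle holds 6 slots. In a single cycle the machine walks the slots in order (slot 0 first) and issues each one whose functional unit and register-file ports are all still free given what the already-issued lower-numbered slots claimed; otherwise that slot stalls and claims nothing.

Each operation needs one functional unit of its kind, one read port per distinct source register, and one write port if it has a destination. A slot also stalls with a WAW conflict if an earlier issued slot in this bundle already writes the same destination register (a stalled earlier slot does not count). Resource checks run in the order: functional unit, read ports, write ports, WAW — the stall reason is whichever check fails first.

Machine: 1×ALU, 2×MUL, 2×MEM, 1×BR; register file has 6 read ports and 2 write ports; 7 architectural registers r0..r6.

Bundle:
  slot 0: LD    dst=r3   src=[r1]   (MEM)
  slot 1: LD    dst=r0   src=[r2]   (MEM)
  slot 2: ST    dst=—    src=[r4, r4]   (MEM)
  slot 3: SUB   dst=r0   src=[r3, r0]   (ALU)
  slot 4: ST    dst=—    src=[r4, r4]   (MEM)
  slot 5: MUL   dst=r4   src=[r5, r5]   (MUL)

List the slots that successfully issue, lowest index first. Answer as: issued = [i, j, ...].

[0] MEM needs rd=1 wr=1: ok; after: ALU=1 MUL=2 MEM=1 BR=1, R=5, W=1
[1] MEM needs rd=1 wr=1: ok; after: ALU=1 MUL=2 MEM=0 BR=1, R=4, W=0
[2] MEM needs rd=1 wr=0: FU; after: ALU=1 MUL=2 MEM=0 BR=1, R=4, W=0
[3] ALU needs rd=2 wr=1: WR_PORT; after: ALU=1 MUL=2 MEM=0 BR=1, R=4, W=0
[4] MEM needs rd=1 wr=0: FU; after: ALU=1 MUL=2 MEM=0 BR=1, R=4, W=0
[5] MUL needs rd=1 wr=1: WR_PORT; after: ALU=1 MUL=2 MEM=0 BR=1, R=4, W=0

issued = [0, 1]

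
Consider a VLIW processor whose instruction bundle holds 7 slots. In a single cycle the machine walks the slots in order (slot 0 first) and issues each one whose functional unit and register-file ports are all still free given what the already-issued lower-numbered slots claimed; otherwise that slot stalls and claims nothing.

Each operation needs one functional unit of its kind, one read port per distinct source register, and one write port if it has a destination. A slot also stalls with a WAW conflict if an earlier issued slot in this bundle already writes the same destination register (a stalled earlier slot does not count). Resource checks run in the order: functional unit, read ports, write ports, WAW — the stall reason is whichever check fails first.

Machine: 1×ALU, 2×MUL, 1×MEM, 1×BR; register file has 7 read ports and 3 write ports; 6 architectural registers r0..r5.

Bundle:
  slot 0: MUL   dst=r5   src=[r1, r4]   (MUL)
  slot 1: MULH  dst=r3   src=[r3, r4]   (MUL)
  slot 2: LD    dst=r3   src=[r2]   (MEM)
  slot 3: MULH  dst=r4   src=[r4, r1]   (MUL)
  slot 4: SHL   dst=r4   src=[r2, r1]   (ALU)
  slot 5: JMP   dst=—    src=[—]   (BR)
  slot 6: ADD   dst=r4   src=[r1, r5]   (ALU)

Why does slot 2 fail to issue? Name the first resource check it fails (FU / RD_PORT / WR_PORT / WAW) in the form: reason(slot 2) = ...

[0] MUL needs rd=2 wr=1: ok; after: ALU=1 MUL=1 MEM=1 BR=1, R=5, W=2
[1] MUL needs rd=2 wr=1: ok; after: ALU=1 MUL=0 MEM=1 BR=1, R=3, W=1
[2] MEM needs rd=1 wr=1: WAW; after: ALU=1 MUL=0 MEM=1 BR=1, R=3, W=1
[3] MUL needs rd=2 wr=1: FU; after: ALU=1 MUL=0 MEM=1 BR=1, R=3, W=1
[4] ALU needs rd=2 wr=1: ok; after: ALU=0 MUL=0 MEM=1 BR=1, R=1, W=0
[5] BR needs rd=0 wr=0: ok; after: ALU=0 MUL=0 MEM=1 BR=0, R=1, W=0
[6] ALU needs rd=2 wr=1: FU; after: ALU=0 MUL=0 MEM=1 BR=0, R=1, W=0

reason(slot 2) = WAW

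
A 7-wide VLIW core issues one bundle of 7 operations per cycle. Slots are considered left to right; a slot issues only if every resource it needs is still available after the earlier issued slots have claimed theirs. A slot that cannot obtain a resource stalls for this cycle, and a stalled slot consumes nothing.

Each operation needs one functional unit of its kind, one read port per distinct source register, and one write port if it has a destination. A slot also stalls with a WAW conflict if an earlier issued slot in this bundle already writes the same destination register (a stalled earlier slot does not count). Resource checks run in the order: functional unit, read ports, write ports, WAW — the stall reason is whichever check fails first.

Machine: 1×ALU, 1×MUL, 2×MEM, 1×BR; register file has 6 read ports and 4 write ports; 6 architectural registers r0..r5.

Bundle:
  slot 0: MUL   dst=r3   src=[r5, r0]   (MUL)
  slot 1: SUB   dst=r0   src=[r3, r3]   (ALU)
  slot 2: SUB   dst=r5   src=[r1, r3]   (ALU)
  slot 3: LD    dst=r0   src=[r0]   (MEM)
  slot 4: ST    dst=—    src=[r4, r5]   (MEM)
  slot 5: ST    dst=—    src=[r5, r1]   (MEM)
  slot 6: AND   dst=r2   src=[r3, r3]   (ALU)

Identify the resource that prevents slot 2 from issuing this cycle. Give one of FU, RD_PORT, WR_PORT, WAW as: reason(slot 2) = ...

  0. MUL→r3 ⇒ go  {1A/0Mu/2Ld/1B | 4r 3w}
  1. ALU→r0 ⇒ go  {0A/0Mu/2Ld/1B | 3r 2w}
  2. ALU→r5 ⇒ no(FU)  {0A/0Mu/2Ld/1B | 3r 2w}
  3. MEM→r0 ⇒ no(WAW)  {0A/0Mu/2Ld/1B | 3r 2w}
  4. MEM ⇒ go  {0A/0Mu/1Ld/1B | 1r 2w}
  5. MEM ⇒ no(RD_PORT)  {0A/0Mu/1Ld/1B | 1r 2w}
  6. ALU→r2 ⇒ no(FU)  {0A/0Mu/1Ld/1B | 1r 2w}

reason(slot 2) = FU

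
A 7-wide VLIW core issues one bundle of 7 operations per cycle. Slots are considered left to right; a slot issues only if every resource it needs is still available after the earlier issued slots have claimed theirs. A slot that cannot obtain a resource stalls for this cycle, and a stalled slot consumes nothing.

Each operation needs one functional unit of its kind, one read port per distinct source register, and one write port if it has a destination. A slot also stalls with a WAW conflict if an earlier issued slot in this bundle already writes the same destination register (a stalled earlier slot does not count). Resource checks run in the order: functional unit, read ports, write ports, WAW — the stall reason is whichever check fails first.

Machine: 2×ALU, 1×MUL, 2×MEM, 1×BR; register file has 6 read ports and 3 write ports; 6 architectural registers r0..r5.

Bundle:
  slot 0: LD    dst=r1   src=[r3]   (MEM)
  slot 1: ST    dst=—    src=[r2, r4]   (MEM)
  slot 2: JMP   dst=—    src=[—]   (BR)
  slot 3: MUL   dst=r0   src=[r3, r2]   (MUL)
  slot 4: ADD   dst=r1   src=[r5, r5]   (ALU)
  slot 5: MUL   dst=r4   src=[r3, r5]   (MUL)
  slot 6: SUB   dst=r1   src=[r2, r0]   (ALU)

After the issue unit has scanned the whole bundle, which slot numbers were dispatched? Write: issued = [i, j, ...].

  0. MEM→r1 ⇒ go  {2A/1Mu/1Ld/1B | 5r 2w}
  1. MEM ⇒ go  {2A/1Mu/0Ld/1B | 3r 2w}
  2. BR ⇒ go  {2A/1Mu/0Ld/0B | 3r 2w}
  3. MUL→r0 ⇒ go  {2A/0Mu/0Ld/0B | 1r 1w}
  4. ALU→r1 ⇒ no(WAW)  {2A/0Mu/0Ld/0B | 1r 1w}
  5. MUL→r4 ⇒ no(FU)  {2A/0Mu/0Ld/0B | 1r 1w}
  6. ALU→r1 ⇒ no(RD_PORT)  {2A/0Mu/0Ld/0B | 1r 1w}

issued = [0, 1, 2, 3]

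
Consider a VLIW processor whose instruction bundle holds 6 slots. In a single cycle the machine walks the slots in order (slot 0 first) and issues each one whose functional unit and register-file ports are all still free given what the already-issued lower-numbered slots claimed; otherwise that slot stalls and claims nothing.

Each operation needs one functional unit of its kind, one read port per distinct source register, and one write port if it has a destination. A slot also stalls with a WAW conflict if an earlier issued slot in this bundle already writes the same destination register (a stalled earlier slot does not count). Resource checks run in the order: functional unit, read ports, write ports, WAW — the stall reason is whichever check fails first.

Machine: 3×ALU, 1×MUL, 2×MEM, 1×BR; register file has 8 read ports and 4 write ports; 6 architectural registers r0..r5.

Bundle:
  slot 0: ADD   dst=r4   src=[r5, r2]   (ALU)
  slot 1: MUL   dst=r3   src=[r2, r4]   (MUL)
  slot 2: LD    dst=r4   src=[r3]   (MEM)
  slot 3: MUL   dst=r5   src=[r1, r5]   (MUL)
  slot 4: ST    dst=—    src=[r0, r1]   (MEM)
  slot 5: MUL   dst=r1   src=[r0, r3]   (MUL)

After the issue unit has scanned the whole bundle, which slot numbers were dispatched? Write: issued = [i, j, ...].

issued = [0, 1, 4]

slot 0 (ALU): ISSUE — free A2,Mu1,Ld2,B1 rp6 wp3
slot 1 (MUL): ISSUE — free A2,Mu0,Ld2,B1 rp4 wp2
slot 2 (MEM): stall WAW — free A2,Mu0,Ld2,B1 rp4 wp2
slot 3 (MUL): stall FU — free A2,Mu0,Ld2,B1 rp4 wp2
slot 4 (MEM): ISSUE — free A2,Mu0,Ld1,B1 rp2 wp2
slot 5 (MUL): stall FU — free A2,Mu0,Ld1,B1 rp2 wp2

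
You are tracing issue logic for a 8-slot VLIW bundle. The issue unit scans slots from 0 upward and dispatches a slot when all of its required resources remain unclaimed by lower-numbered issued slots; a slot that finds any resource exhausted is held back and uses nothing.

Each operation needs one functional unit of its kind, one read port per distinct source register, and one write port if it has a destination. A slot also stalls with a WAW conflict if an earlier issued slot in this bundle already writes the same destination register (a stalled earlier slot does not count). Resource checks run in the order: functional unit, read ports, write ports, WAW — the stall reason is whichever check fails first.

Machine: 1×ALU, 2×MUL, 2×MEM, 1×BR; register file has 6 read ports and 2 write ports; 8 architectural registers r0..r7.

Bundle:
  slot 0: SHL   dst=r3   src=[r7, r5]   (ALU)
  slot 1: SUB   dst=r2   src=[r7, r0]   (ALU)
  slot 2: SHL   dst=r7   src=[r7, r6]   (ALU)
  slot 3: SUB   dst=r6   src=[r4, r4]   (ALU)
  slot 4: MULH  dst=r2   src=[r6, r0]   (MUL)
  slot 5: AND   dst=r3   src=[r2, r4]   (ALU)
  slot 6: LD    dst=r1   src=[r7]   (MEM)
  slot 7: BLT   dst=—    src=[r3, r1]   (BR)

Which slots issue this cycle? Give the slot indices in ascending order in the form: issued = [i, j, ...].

issued = [0, 4, 7]

#0 ALU src=r7,r5 dispatched  <A:0 Mu:2 Ld:2 B:1 rd:4 wr:1>
#1 ALU src=r7,r0 held:FU  <A:0 Mu:2 Ld:2 B:1 rd:4 wr:1>
#2 ALU src=r7,r6 held:FU  <A:0 Mu:2 Ld:2 B:1 rd:4 wr:1>
#3 ALU src=r4,r4 held:FU  <A:0 Mu:2 Ld:2 B:1 rd:4 wr:1>
#4 MUL src=r6,r0 dispatched  <A:0 Mu:1 Ld:2 B:1 rd:2 wr:0>
#5 ALU src=r2,r4 held:FU  <A:0 Mu:1 Ld:2 B:1 rd:2 wr:0>
#6 MEM src=r7 held:WR_PORT  <A:0 Mu:1 Ld:2 B:1 rd:2 wr:0>
#7 BR src=r3,r1 dispatched  <A:0 Mu:1 Ld:2 B:0 rd:0 wr:0>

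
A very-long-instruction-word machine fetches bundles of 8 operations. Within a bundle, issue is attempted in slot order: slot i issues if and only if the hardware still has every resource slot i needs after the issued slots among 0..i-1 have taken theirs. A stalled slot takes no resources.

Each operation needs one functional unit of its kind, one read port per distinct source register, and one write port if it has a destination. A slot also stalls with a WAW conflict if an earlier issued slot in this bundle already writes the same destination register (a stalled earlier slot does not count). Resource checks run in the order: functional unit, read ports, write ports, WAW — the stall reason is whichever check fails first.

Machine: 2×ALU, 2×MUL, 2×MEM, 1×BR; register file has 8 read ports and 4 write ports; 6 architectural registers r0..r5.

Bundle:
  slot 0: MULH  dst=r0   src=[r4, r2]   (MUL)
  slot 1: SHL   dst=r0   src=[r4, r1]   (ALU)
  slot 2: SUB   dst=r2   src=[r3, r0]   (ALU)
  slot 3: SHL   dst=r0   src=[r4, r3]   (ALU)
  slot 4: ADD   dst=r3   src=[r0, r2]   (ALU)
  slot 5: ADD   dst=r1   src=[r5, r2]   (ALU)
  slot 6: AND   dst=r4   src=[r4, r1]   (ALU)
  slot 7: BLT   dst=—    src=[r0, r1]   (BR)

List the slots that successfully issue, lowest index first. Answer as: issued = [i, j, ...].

issued = [0, 2, 4, 7]

(0) want 1×MUL +2rd +1wr — yes → AL2|MU1|ME2|BR1|rd6|wr3
(1) want 1×ALU +2rd +1wr — WAW → AL2|MU1|ME2|BR1|rd6|wr3
(2) want 1×ALU +2rd +1wr — yes → AL1|MU1|ME2|BR1|rd4|wr2
(3) want 1×ALU +2rd +1wr — WAW → AL1|MU1|ME2|BR1|rd4|wr2
(4) want 1×ALU +2rd +1wr — yes → AL0|MU1|ME2|BR1|rd2|wr1
(5) want 1×ALU +2rd +1wr — FU → AL0|MU1|ME2|BR1|rd2|wr1
(6) want 1×ALU +2rd +1wr — FU → AL0|MU1|ME2|BR1|rd2|wr1
(7) want 1×BR +2rd +0wr — yes → AL0|MU1|ME2|BR0|rd0|wr1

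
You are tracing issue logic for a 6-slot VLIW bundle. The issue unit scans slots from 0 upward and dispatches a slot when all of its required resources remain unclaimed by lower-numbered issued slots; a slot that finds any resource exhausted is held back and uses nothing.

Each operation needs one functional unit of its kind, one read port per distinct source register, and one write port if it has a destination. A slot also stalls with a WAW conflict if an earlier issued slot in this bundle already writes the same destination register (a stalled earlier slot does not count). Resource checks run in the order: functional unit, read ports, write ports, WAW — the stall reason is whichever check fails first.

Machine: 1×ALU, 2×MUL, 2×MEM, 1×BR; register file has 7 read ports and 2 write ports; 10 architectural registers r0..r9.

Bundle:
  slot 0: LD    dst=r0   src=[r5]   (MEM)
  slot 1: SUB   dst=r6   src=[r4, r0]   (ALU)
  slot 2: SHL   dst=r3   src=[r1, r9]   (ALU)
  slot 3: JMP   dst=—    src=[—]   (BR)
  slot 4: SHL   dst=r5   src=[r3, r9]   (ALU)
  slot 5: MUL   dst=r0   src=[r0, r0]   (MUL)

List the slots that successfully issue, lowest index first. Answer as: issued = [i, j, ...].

  0. MEM→r0 ⇒ go  {1A/2Mu/1Ld/1B | 6r 1w}
  1. ALU→r6 ⇒ go  {0A/2Mu/1Ld/1B | 4r 0w}
  2. ALU→r3 ⇒ no(FU)  {0A/2Mu/1Ld/1B | 4r 0w}
  3. BR ⇒ go  {0A/2Mu/1Ld/0B | 4r 0w}
  4. ALU→r5 ⇒ no(FU)  {0A/2Mu/1Ld/0B | 4r 0w}
  5. MUL→r0 ⇒ no(WR_PORT)  {0A/2Mu/1Ld/0B | 4r 0w}

issued = [0, 1, 3]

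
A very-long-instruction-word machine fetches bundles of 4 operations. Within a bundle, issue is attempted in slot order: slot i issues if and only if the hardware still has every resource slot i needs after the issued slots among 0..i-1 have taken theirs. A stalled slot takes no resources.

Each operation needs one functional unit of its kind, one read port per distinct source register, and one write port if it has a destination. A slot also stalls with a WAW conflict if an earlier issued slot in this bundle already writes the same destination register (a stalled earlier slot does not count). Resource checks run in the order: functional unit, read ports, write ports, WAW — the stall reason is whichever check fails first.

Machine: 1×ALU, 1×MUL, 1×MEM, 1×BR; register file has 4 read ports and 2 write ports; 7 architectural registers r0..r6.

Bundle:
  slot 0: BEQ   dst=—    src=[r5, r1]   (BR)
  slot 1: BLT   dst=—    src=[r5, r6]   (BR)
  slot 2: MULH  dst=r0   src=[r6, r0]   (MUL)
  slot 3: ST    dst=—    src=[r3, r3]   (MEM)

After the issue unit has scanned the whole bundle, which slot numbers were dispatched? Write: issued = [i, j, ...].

(0) want 1×BR +2rd +0wr — yes → AL1|MU1|ME1|BR0|rd2|wr2
(1) want 1×BR +2rd +0wr — FU → AL1|MU1|ME1|BR0|rd2|wr2
(2) want 1×MUL +2rd +1wr — yes → AL1|MU0|ME1|BR0|rd0|wr1
(3) want 1×MEM +1rd +0wr — RD_PORT → AL1|MU0|ME1|BR0|rd0|wr1

issued = [0, 2]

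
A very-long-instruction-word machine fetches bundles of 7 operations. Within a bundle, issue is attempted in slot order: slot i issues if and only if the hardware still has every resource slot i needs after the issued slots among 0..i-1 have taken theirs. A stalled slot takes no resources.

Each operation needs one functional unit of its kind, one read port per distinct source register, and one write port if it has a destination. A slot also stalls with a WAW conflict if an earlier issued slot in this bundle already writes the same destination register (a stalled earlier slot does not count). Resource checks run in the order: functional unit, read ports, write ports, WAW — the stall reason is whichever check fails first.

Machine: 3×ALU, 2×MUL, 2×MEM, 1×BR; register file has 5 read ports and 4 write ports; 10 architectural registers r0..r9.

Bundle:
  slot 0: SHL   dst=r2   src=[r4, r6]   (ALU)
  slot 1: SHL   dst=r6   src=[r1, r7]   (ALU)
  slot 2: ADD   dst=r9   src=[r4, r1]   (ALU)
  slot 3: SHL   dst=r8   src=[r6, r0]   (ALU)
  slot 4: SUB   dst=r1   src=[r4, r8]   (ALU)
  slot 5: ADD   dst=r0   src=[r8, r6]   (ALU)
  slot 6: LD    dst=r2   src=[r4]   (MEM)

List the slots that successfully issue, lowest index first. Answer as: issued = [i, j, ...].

issued = [0, 1]

  0. ALU→r2 ⇒ go  {2A/2Mu/2Ld/1B | 3r 3w}
  1. ALU→r6 ⇒ go  {1A/2Mu/2Ld/1B | 1r 2w}
  2. ALU→r9 ⇒ no(RD_PORT)  {1A/2Mu/2Ld/1B | 1r 2w}
  3. ALU→r8 ⇒ no(RD_PORT)  {1A/2Mu/2Ld/1B | 1r 2w}
  4. ALU→r1 ⇒ no(RD_PORT)  {1A/2Mu/2Ld/1B | 1r 2w}
  5. ALU→r0 ⇒ no(RD_PORT)  {1A/2Mu/2Ld/1B | 1r 2w}
  6. MEM→r2 ⇒ no(WAW)  {1A/2Mu/2Ld/1B | 1r 2w}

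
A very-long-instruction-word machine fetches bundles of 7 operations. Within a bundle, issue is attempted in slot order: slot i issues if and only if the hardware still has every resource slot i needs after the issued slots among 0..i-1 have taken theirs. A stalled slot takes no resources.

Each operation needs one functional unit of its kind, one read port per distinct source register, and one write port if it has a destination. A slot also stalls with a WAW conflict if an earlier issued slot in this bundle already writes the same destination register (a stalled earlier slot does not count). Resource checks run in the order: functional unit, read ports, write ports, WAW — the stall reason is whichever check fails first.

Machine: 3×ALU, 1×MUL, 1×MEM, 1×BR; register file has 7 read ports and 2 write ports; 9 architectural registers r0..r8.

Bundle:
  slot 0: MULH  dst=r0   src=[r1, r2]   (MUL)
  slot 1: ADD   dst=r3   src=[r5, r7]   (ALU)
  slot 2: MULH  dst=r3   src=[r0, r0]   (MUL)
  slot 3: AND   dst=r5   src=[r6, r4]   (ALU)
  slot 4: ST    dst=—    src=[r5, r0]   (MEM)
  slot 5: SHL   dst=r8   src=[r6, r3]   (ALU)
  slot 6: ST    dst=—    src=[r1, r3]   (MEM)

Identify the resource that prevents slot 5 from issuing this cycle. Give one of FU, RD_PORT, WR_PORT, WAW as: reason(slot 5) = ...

reason(slot 5) = RD_PORT

[0] MUL needs rd=2 wr=1: ok; after: ALU=3 MUL=0 MEM=1 BR=1, R=5, W=1
[1] ALU needs rd=2 wr=1: ok; after: ALU=2 MUL=0 MEM=1 BR=1, R=3, W=0
[2] MUL needs rd=1 wr=1: FU; after: ALU=2 MUL=0 MEM=1 BR=1, R=3, W=0
[3] ALU needs rd=2 wr=1: WR_PORT; after: ALU=2 MUL=0 MEM=1 BR=1, R=3, W=0
[4] MEM needs rd=2 wr=0: ok; after: ALU=2 MUL=0 MEM=0 BR=1, R=1, W=0
[5] ALU needs rd=2 wr=1: RD_PORT; after: ALU=2 MUL=0 MEM=0 BR=1, R=1, W=0
[6] MEM needs rd=2 wr=0: FU; after: ALU=2 MUL=0 MEM=0 BR=1, R=1, W=0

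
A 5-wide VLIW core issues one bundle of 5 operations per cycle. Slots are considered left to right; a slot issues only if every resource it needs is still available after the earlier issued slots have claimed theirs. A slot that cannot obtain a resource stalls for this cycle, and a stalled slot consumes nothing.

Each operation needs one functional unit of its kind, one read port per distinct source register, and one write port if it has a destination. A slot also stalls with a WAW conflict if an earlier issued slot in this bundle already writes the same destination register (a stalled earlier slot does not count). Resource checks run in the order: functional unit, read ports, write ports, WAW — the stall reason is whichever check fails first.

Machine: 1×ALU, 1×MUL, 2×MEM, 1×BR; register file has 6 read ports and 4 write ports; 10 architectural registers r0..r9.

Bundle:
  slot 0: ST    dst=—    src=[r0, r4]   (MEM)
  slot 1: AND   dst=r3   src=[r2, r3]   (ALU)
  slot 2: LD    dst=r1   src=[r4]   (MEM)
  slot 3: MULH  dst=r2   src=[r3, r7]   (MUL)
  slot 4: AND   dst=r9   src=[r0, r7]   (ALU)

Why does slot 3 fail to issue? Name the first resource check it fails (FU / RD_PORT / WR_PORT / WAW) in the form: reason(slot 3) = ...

slot 0 (MEM): ISSUE — free A1,Mu1,Ld1,B1 rp4 wp4
slot 1 (ALU): ISSUE — free A0,Mu1,Ld1,B1 rp2 wp3
slot 2 (MEM): ISSUE — free A0,Mu1,Ld0,B1 rp1 wp2
slot 3 (MUL): stall RD_PORT — free A0,Mu1,Ld0,B1 rp1 wp2
slot 4 (ALU): stall FU — free A0,Mu1,Ld0,B1 rp1 wp2

reason(slot 3) = RD_PORT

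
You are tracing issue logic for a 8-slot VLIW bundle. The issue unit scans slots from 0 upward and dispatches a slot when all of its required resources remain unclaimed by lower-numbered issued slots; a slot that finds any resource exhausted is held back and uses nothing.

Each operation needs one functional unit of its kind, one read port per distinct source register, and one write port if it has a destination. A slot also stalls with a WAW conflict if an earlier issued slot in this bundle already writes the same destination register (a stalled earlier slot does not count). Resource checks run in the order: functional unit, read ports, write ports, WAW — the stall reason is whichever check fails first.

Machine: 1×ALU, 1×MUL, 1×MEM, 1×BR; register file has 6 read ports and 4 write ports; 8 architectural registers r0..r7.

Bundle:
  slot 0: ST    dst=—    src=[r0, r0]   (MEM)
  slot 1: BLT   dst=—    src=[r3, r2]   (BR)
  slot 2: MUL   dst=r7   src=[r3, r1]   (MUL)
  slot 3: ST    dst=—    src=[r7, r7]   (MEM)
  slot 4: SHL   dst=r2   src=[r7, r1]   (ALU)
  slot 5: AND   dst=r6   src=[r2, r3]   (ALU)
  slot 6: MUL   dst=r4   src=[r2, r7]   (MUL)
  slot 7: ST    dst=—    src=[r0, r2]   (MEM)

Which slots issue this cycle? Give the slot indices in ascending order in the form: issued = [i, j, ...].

issued = [0, 1, 2]

slot 0 (MEM): ISSUE — free A1,Mu1,Ld0,B1 rp5 wp4
slot 1 (BR): ISSUE — free A1,Mu1,Ld0,B0 rp3 wp4
slot 2 (MUL): ISSUE — free A1,Mu0,Ld0,B0 rp1 wp3
slot 3 (MEM): stall FU — free A1,Mu0,Ld0,B0 rp1 wp3
slot 4 (ALU): stall RD_PORT — free A1,Mu0,Ld0,B0 rp1 wp3
slot 5 (ALU): stall RD_PORT — free A1,Mu0,Ld0,B0 rp1 wp3
slot 6 (MUL): stall FU — free A1,Mu0,Ld0,B0 rp1 wp3
slot 7 (MEM): stall FU — free A1,Mu0,Ld0,B0 rp1 wp3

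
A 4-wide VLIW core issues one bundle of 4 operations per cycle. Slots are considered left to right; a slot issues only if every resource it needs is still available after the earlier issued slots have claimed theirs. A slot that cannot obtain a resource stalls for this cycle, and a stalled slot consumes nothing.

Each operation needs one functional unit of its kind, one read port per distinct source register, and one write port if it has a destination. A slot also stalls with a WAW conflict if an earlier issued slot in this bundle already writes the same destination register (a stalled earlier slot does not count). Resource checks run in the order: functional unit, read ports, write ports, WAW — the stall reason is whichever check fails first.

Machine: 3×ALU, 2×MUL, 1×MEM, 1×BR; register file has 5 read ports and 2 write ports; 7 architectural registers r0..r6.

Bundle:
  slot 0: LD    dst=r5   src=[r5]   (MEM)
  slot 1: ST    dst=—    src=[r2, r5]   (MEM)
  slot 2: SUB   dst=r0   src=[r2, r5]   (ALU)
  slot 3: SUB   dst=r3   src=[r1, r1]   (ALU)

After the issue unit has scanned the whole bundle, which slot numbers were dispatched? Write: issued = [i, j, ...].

issued = [0, 2]

slot 0 (MEM): ISSUE — free A3,Mu2,Ld0,B1 rp4 wp1
slot 1 (MEM): stall FU — free A3,Mu2,Ld0,B1 rp4 wp1
slot 2 (ALU): ISSUE — free A2,Mu2,Ld0,B1 rp2 wp0
slot 3 (ALU): stall WR_PORT — free A2,Mu2,Ld0,B1 rp2 wp0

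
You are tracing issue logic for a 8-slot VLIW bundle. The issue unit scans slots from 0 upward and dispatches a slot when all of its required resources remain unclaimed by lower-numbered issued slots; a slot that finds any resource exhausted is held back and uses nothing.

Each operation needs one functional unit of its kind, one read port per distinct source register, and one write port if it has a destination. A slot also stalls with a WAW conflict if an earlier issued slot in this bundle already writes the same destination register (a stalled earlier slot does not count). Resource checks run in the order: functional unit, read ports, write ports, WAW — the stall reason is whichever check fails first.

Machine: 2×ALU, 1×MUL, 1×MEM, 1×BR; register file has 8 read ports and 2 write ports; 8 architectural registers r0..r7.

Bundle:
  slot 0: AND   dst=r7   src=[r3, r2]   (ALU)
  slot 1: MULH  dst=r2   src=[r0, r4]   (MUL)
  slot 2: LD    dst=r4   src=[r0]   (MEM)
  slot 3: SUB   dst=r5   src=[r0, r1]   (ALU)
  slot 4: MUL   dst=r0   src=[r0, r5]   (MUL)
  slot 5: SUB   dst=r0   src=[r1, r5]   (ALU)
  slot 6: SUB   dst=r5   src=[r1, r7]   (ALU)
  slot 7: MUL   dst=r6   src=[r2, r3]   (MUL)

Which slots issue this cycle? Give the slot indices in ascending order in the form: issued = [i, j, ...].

[0] ALU needs rd=2 wr=1: ok; after: ALU=1 MUL=1 MEM=1 BR=1, R=6, W=1
[1] MUL needs rd=2 wr=1: ok; after: ALU=1 MUL=0 MEM=1 BR=1, R=4, W=0
[2] MEM needs rd=1 wr=1: WR_PORT; after: ALU=1 MUL=0 MEM=1 BR=1, R=4, W=0
[3] ALU needs rd=2 wr=1: WR_PORT; after: ALU=1 MUL=0 MEM=1 BR=1, R=4, W=0
[4] MUL needs rd=2 wr=1: FU; after: ALU=1 MUL=0 MEM=1 BR=1, R=4, W=0
[5] ALU needs rd=2 wr=1: WR_PORT; after: ALU=1 MUL=0 MEM=1 BR=1, R=4, W=0
[6] ALU needs rd=2 wr=1: WR_PORT; after: ALU=1 MUL=0 MEM=1 BR=1, R=4, W=0
[7] MUL needs rd=2 wr=1: FU; after: ALU=1 MUL=0 MEM=1 BR=1, R=4, W=0

issued = [0, 1]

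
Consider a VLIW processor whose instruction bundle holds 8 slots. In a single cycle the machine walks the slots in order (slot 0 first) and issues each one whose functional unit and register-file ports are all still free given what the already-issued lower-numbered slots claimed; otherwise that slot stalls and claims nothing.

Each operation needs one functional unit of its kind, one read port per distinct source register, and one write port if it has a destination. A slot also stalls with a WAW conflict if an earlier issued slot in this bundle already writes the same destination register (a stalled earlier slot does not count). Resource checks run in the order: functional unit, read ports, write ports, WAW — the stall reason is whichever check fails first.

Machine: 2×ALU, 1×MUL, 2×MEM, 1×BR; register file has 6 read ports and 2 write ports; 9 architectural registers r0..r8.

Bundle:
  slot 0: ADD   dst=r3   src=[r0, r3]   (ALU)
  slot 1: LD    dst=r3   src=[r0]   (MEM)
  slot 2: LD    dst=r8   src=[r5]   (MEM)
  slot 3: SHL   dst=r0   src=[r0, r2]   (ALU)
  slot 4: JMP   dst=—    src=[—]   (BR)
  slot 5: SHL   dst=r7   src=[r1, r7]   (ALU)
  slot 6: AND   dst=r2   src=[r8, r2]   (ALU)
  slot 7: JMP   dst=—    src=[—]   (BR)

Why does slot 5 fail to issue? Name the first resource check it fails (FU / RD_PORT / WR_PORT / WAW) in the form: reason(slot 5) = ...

reason(slot 5) = WR_PORT

  0. ALU→r3 ⇒ go  {1A/1Mu/2Ld/1B | 4r 1w}
  1. MEM→r3 ⇒ no(WAW)  {1A/1Mu/2Ld/1B | 4r 1w}
  2. MEM→r8 ⇒ go  {1A/1Mu/1Ld/1B | 3r 0w}
  3. ALU→r0 ⇒ no(WR_PORT)  {1A/1Mu/1Ld/1B | 3r 0w}
  4. BR ⇒ go  {1A/1Mu/1Ld/0B | 3r 0w}
  5. ALU→r7 ⇒ no(WR_PORT)  {1A/1Mu/1Ld/0B | 3r 0w}
  6. ALU→r2 ⇒ no(WR_PORT)  {1A/1Mu/1Ld/0B | 3r 0w}
  7. BR ⇒ no(FU)  {1A/1Mu/1Ld/0B | 3r 0w}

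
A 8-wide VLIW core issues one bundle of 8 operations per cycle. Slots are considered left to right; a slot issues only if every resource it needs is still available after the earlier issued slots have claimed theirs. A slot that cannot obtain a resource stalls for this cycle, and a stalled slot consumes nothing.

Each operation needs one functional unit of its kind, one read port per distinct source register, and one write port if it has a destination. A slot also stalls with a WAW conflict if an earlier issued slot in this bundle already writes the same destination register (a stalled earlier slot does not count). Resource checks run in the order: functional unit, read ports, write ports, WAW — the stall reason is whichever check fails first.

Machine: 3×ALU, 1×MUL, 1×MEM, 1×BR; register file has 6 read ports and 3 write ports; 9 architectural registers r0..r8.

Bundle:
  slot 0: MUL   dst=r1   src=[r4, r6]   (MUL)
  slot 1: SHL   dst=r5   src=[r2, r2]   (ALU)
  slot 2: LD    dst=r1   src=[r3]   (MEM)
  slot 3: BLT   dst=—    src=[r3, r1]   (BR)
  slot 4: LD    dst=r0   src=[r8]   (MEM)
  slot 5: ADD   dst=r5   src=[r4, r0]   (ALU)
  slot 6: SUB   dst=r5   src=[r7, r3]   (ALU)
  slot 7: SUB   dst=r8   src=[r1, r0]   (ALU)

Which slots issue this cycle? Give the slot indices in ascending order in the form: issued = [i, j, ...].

[0] MUL needs rd=2 wr=1: ok; after: ALU=3 MUL=0 MEM=1 BR=1, R=4, W=2
[1] ALU needs rd=1 wr=1: ok; after: ALU=2 MUL=0 MEM=1 BR=1, R=3, W=1
[2] MEM needs rd=1 wr=1: WAW; after: ALU=2 MUL=0 MEM=1 BR=1, R=3, W=1
[3] BR needs rd=2 wr=0: ok; after: ALU=2 MUL=0 MEM=1 BR=0, R=1, W=1
[4] MEM needs rd=1 wr=1: ok; after: ALU=2 MUL=0 MEM=0 BR=0, R=0, W=0
[5] ALU needs rd=2 wr=1: RD_PORT; after: ALU=2 MUL=0 MEM=0 BR=0, R=0, W=0
[6] ALU needs rd=2 wr=1: RD_PORT; after: ALU=2 MUL=0 MEM=0 BR=0, R=0, W=0
[7] ALU needs rd=2 wr=1: RD_PORT; after: ALU=2 MUL=0 MEM=0 BR=0, R=0, W=0

issued = [0, 1, 3, 4]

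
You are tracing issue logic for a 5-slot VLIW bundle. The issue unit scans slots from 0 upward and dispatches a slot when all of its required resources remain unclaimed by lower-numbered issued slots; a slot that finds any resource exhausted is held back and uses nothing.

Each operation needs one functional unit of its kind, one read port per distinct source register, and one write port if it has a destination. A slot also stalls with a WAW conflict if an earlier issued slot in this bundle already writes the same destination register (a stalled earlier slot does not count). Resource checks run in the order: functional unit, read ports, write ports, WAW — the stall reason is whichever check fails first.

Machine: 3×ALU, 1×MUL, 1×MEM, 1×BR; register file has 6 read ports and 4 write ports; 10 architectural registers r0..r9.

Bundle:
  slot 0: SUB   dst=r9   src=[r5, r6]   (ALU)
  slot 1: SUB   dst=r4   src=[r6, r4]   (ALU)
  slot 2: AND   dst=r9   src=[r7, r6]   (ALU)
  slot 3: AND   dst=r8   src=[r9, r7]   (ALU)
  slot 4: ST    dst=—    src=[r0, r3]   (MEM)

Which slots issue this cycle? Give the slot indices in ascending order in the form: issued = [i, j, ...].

issued = [0, 1, 3]

[0] ALU needs rd=2 wr=1: ok; after: ALU=2 MUL=1 MEM=1 BR=1, R=4, W=3
[1] ALU needs rd=2 wr=1: ok; after: ALU=1 MUL=1 MEM=1 BR=1, R=2, W=2
[2] ALU needs rd=2 wr=1: WAW; after: ALU=1 MUL=1 MEM=1 BR=1, R=2, W=2
[3] ALU needs rd=2 wr=1: ok; after: ALU=0 MUL=1 MEM=1 BR=1, R=0, W=1
[4] MEM needs rd=2 wr=0: RD_PORT; after: ALU=0 MUL=1 MEM=1 BR=1, R=0, W=1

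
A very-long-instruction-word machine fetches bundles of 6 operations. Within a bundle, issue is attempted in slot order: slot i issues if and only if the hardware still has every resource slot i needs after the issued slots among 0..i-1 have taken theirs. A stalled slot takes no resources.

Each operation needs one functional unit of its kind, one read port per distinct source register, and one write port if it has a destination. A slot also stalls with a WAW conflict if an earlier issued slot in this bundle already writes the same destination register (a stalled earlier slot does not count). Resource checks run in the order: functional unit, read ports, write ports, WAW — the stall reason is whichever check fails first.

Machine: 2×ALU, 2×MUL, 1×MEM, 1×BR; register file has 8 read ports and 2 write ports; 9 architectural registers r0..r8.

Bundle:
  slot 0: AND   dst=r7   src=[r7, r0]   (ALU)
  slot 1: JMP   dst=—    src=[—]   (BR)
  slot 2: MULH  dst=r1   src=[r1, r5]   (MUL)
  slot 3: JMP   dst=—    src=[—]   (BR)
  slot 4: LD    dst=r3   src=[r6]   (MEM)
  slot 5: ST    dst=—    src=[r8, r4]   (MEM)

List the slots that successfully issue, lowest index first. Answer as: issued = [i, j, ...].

issued = [0, 1, 2, 5]

(0) want 1×ALU +2rd +1wr — yes → AL1|MU2|ME1|BR1|rd6|wr1
(1) want 1×BR +0rd +0wr — yes → AL1|MU2|ME1|BR0|rd6|wr1
(2) want 1×MUL +2rd +1wr — yes → AL1|MU1|ME1|BR0|rd4|wr0
(3) want 1×BR +0rd +0wr — FU → AL1|MU1|ME1|BR0|rd4|wr0
(4) want 1×MEM +1rd +1wr — WR_PORT → AL1|MU1|ME1|BR0|rd4|wr0
(5) want 1×MEM +2rd +0wr — yes → AL1|MU1|ME0|BR0|rd2|wr0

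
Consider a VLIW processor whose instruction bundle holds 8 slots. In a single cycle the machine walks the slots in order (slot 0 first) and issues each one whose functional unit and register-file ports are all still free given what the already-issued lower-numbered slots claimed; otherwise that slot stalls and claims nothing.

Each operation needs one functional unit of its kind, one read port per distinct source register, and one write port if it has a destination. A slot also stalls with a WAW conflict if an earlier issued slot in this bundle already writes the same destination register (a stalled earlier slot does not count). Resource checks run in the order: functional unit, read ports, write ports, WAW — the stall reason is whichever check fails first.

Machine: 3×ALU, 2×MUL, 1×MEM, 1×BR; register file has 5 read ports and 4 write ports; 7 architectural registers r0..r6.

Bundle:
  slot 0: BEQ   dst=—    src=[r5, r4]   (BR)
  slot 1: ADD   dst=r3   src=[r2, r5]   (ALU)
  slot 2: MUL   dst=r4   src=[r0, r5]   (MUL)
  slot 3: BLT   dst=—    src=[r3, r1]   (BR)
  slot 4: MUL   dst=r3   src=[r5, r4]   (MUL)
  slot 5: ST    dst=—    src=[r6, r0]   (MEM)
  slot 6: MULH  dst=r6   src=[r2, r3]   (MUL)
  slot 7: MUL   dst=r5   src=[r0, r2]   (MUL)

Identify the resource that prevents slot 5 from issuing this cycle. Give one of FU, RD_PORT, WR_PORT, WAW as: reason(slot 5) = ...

slot 0 (BR): ISSUE — free A3,Mu2,Ld1,B0 rp3 wp4
slot 1 (ALU): ISSUE — free A2,Mu2,Ld1,B0 rp1 wp3
slot 2 (MUL): stall RD_PORT — free A2,Mu2,Ld1,B0 rp1 wp3
slot 3 (BR): stall FU — free A2,Mu2,Ld1,B0 rp1 wp3
slot 4 (MUL): stall RD_PORT — free A2,Mu2,Ld1,B0 rp1 wp3
slot 5 (MEM): stall RD_PORT — free A2,Mu2,Ld1,B0 rp1 wp3
slot 6 (MUL): stall RD_PORT — free A2,Mu2,Ld1,B0 rp1 wp3
slot 7 (MUL): stall RD_PORT — free A2,Mu2,Ld1,B0 rp1 wp3

reason(slot 5) = RD_PORT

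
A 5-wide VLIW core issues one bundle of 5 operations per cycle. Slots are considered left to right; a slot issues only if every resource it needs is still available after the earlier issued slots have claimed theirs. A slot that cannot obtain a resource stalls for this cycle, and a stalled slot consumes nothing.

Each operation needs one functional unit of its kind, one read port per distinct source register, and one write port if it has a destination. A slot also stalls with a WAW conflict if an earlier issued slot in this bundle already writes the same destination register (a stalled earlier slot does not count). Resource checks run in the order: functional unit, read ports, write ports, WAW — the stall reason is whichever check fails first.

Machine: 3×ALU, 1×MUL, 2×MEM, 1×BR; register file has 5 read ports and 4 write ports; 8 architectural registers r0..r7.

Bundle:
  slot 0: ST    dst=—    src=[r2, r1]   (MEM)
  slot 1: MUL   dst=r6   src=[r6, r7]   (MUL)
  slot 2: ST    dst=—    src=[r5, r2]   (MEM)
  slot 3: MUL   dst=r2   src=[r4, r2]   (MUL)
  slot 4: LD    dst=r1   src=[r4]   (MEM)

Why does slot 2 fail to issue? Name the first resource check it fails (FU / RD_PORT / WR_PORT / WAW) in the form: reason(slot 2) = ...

  0. MEM ⇒ go  {3A/1Mu/1Ld/1B | 3r 4w}
  1. MUL→r6 ⇒ go  {3A/0Mu/1Ld/1B | 1r 3w}
  2. MEM ⇒ no(RD_PORT)  {3A/0Mu/1Ld/1B | 1r 3w}
  3. MUL→r2 ⇒ no(FU)  {3A/0Mu/1Ld/1B | 1r 3w}
  4. MEM→r1 ⇒ go  {3A/0Mu/0Ld/1B | 0r 2w}

reason(slot 2) = RD_PORT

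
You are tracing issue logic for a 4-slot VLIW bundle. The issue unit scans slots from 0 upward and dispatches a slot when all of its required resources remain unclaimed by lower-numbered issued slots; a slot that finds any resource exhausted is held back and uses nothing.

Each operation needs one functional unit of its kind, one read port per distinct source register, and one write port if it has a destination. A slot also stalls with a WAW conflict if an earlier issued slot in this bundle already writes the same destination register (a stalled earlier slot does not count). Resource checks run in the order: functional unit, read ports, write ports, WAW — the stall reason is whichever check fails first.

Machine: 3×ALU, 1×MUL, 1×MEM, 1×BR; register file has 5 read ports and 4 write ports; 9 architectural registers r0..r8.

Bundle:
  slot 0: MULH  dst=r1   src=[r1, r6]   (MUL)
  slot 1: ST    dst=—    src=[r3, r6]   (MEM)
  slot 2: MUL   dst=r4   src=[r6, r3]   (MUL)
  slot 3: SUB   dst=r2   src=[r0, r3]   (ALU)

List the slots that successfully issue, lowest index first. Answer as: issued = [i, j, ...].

[0] MUL needs rd=2 wr=1: ok; after: ALU=3 MUL=0 MEM=1 BR=1, R=3, W=3
[1] MEM needs rd=2 wr=0: ok; after: ALU=3 MUL=0 MEM=0 BR=1, R=1, W=3
[2] MUL needs rd=2 wr=1: FU; after: ALU=3 MUL=0 MEM=0 BR=1, R=1, W=3
[3] ALU needs rd=2 wr=1: RD_PORT; after: ALU=3 MUL=0 MEM=0 BR=1, R=1, W=3

issued = [0, 1]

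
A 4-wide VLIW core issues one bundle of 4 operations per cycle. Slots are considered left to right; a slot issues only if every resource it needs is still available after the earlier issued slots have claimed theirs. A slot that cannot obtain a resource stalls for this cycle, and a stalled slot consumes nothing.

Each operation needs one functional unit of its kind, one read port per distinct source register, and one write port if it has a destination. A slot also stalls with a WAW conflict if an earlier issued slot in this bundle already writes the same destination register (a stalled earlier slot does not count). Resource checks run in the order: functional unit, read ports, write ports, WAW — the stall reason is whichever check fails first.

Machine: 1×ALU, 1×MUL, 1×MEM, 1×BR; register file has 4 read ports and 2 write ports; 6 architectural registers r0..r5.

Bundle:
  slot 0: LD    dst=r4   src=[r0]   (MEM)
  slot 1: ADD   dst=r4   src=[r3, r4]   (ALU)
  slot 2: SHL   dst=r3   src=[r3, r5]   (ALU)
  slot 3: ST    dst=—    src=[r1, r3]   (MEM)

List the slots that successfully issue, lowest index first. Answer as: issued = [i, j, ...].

[0] MEM needs rd=1 wr=1: ok; after: ALU=1 MUL=1 MEM=0 BR=1, R=3, W=1
[1] ALU needs rd=2 wr=1: WAW; after: ALU=1 MUL=1 MEM=0 BR=1, R=3, W=1
[2] ALU needs rd=2 wr=1: ok; after: ALU=0 MUL=1 MEM=0 BR=1, R=1, W=0
[3] MEM needs rd=2 wr=0: FU; after: ALU=0 MUL=1 MEM=0 BR=1, R=1, W=0

issued = [0, 2]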